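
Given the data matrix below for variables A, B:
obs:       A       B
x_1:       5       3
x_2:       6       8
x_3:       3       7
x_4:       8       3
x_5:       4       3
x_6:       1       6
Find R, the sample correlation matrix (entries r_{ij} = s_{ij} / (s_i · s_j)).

Step 1 — column means:
  mean(A) = (5 + 6 + 3 + 8 + 4 + 1) / 6 = 27/6 = 4.5
  mean(B) = (3 + 8 + 7 + 3 + 3 + 6) / 6 = 30/6 = 5

Step 2 — sample variances and covariances s[i,j] = (1/(n-1)) · Σ_k (x_{k,i} - mean_i) · (x_{k,j} - mean_j), with n-1 = 5:
  s[A,A] = ((0.5)·(0.5) + (1.5)·(1.5) + (-1.5)·(-1.5) + (3.5)·(3.5) + (-0.5)·(-0.5) + (-3.5)·(-3.5)) / 5 = 29.5/5 = 5.9
  s[A,B] = ((0.5)·(-2) + (1.5)·(3) + (-1.5)·(2) + (3.5)·(-2) + (-0.5)·(-2) + (-3.5)·(1)) / 5 = -9/5 = -1.8
  s[B,B] = ((-2)·(-2) + (3)·(3) + (2)·(2) + (-2)·(-2) + (-2)·(-2) + (1)·(1)) / 5 = 26/5 = 5.2
  Sample standard deviations s_i = √(s[i,i]):
  s(A) = √(5.9) = 2.429
  s(B) = √(5.2) = 2.2804

Step 3 — r_{ij} = s_{ij} / (s_i · s_j):
  r[A,A] = 1 (diagonal).
  r[A,B] = -1.8 / (2.429 · 2.2804) = -1.8 / 5.539 = -0.325
  r[B,B] = 1 (diagonal).

R is symmetric with unit diagonal. Assembling:

R = [[1, -0.325],
 [-0.325, 1]]


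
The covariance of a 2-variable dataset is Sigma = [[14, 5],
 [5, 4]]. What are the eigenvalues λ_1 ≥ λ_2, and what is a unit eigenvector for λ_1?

Step 1 — characteristic polynomial of 2×2 Sigma:
  det(Sigma - λI) = λ² - trace · λ + det = 0.
  trace = 14 + 4 = 18, det = 14·4 - (5)² = 31.
Step 2 — discriminant:
  Δ = trace² - 4·det = 324 - 124 = 200.
Step 3 — eigenvalues:
  λ = (trace ± √Δ)/2 = (18 ± 14.1421)/2,
  λ_1 = 16.0711,  λ_2 = 1.9289.

Step 4 — unit eigenvector for λ_1: solve (Sigma - λ_1 I)v = 0. First row:
  (14 - 16.0711)·v_x + (5)·v_y = 0, i.e. (-2.0711)·v_x + (5)·v_y = 0,
  so v ∝ (b, λ_1 - a) = (5, 2.0711) = u.
  ||u|| = √((5)² + (2.0711)²) = √(29.2893) ≈ 5.412,
  v_1 = u/||u|| ≈ (0.9239, 0.3827) (||v_1|| = 1).

λ_1 = 16.0711,  λ_2 = 1.9289;  v_1 ≈ (0.9239, 0.3827)


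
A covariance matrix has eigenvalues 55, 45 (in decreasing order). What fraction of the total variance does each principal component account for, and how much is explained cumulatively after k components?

Step 1 — total variance = trace(Sigma) = Σ λ_i = 55 + 45 = 100.

Step 2 — fraction explained by component i = λ_i / Σ λ:
  PC1: 55/100 = 0.55
  PC2: 45/100 = 0.45

Step 3 — cumulative fraction after k components = (λ_1 + ... + λ_k) / Σ λ:
  k = 1: 55/100 = 0.55
  k = 2: (55 + 45)/100 = 100/100 = 1

Summary (fraction, with percent):

explained: PC1 0.55 (55%), PC2 0.45 (45%);  cumulative: 0.55, 1


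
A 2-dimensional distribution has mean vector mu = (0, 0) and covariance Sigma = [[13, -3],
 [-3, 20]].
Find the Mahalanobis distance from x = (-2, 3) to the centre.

Step 1 — centre the observation: (x - mu) = (-2, 3).

Step 2 — invert Sigma. det(Sigma) = 13·20 - (-3)² = 251.
  Sigma^{-1} = (1/det) · [[d, -b], [-b, a]] = [[0.0797, 0.012],
 [0.012, 0.0518]].

Step 3 — form the quadratic (x - mu)^T · Sigma^{-1} · (x - mu):
  Sigma^{-1} · (x - mu) = (-0.1235, 0.1315).
  (x - mu)^T · [Sigma^{-1} · (x - mu)] = (-2)·(-0.1235) + (3)·(0.1315) = 0.6414.

Step 4 — take square root: d = √(0.6414) ≈ 0.8009.

d(x, mu) = √(0.6414) ≈ 0.8009


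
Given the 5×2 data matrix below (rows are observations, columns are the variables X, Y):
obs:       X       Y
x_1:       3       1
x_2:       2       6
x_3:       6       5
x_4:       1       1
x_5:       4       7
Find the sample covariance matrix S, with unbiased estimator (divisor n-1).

Step 1 — column means:
  mean(X) = (3 + 2 + 6 + 1 + 4) / 5 = 16/5 = 3.2
  mean(Y) = (1 + 6 + 5 + 1 + 7) / 5 = 20/5 = 4

Step 2 — sample covariance S[i,j] = (1/(n-1)) · Σ_k (x_{k,i} - mean_i) · (x_{k,j} - mean_j), with n-1 = 4.
  S[X,X] = ((-0.2)·(-0.2) + (-1.2)·(-1.2) + (2.8)·(2.8) + (-2.2)·(-2.2) + (0.8)·(0.8)) / 4 = 14.8/4 = 3.7
  S[X,Y] = ((-0.2)·(-3) + (-1.2)·(2) + (2.8)·(1) + (-2.2)·(-3) + (0.8)·(3)) / 4 = 10/4 = 2.5
  S[Y,Y] = ((-3)·(-3) + (2)·(2) + (1)·(1) + (-3)·(-3) + (3)·(3)) / 4 = 32/4 = 8

S is symmetric (S[j,i] = S[i,j]). Assembling:

S = [[3.7, 2.5],
 [2.5, 8]]


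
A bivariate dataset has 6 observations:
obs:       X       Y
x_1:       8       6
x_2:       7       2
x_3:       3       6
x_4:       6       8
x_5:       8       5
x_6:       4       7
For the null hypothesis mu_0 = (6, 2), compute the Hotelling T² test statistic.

Step 1 — sample mean vector:
  mean(X) = (8 + 7 + 3 + 6 + 8 + 4) / 6 = 36/6 = 6
  mean(Y) = (6 + 2 + 6 + 8 + 5 + 7) / 6 = 34/6 = 5.6667
  x̄ = (6, 5.6667),  deviation x̄ - mu_0 = (6, 5.6667) - (6, 2) = (0, 3.6667).

Step 2 — sample covariance matrix, S[i,j] = (1/(n-1)) · Σ_k (x_{k,i} - mean_i) · (x_{k,j} - mean_j), divisor n-1 = 5:
  S[X,X] = ((2)·(2) + (1)·(1) + (-3)·(-3) + (0)·(0) + (2)·(2) + (-2)·(-2)) / 5 = 22/5 = 4.4
  S[X,Y] = ((2)·(0.3333) + (1)·(-3.6667) + (-3)·(0.3333) + (0)·(2.3333) + (2)·(-0.6667) + (-2)·(1.3333)) / 5 = -8/5 = -1.6
  S[Y,Y] = ((0.3333)·(0.3333) + (-3.6667)·(-3.6667) + (0.3333)·(0.3333) + (2.3333)·(2.3333) + (-0.6667)·(-0.6667) + (1.3333)·(1.3333)) / 5 = 21.3333/5 = 4.2667
  S = [[4.4, -1.6],
 [-1.6, 4.2667]].

Step 3 — invert S. det(S) = 4.4·4.2667 - (-1.6)² = 16.2133.
  S^{-1} = (1/det) · [[d, -b], [-b, a]] = [[0.2632, 0.0987],
 [0.0987, 0.2714]].

Step 4 — quadratic form (x̄ - mu_0)^T · S^{-1} · (x̄ - mu_0):
  S^{-1} · (x̄ - mu_0) = (0.3618, 0.9951),
  (x̄ - mu_0)^T · [...] = (0)·(0.3618) + (3.6667)·(0.9951) = 3.6486.

Step 5 — scale by n: T² = 6 · 3.6486 = 21.8914.

T² ≈ 21.8914


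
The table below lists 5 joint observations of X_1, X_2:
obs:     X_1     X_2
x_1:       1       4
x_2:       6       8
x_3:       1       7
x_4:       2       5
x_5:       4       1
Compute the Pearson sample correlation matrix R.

Step 1 — column means:
  mean(X_1) = (1 + 6 + 1 + 2 + 4) / 5 = 14/5 = 2.8
  mean(X_2) = (4 + 8 + 7 + 5 + 1) / 5 = 25/5 = 5

Step 2 — sample variances and covariances s[i,j] = (1/(n-1)) · Σ_k (x_{k,i} - mean_i) · (x_{k,j} - mean_j), with n-1 = 4:
  s[X_1,X_1] = ((-1.8)·(-1.8) + (3.2)·(3.2) + (-1.8)·(-1.8) + (-0.8)·(-0.8) + (1.2)·(1.2)) / 4 = 18.8/4 = 4.7
  s[X_1,X_2] = ((-1.8)·(-1) + (3.2)·(3) + (-1.8)·(2) + (-0.8)·(0) + (1.2)·(-4)) / 4 = 3/4 = 0.75
  s[X_2,X_2] = ((-1)·(-1) + (3)·(3) + (2)·(2) + (0)·(0) + (-4)·(-4)) / 4 = 30/4 = 7.5
  Sample standard deviations s_i = √(s[i,i]):
  s(X_1) = √(4.7) = 2.1679
  s(X_2) = √(7.5) = 2.7386

Step 3 — r_{ij} = s_{ij} / (s_i · s_j):
  r[X_1,X_1] = 1 (diagonal).
  r[X_1,X_2] = 0.75 / (2.1679 · 2.7386) = 0.75 / 5.9372 = 0.1263
  r[X_2,X_2] = 1 (diagonal).

R is symmetric with unit diagonal. Assembling:

R = [[1, 0.1263],
 [0.1263, 1]]


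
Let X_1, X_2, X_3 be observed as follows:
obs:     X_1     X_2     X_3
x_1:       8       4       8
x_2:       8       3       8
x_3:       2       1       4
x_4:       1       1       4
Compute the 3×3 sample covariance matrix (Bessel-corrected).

Step 1 — column means:
  mean(X_1) = (8 + 8 + 2 + 1) / 4 = 19/4 = 4.75
  mean(X_2) = (4 + 3 + 1 + 1) / 4 = 9/4 = 2.25
  mean(X_3) = (8 + 8 + 4 + 4) / 4 = 24/4 = 6

Step 2 — sample covariance S[i,j] = (1/(n-1)) · Σ_k (x_{k,i} - mean_i) · (x_{k,j} - mean_j), with n-1 = 3.
  S[X_1,X_1] = ((3.25)·(3.25) + (3.25)·(3.25) + (-2.75)·(-2.75) + (-3.75)·(-3.75)) / 3 = 42.75/3 = 14.25
  S[X_1,X_2] = ((3.25)·(1.75) + (3.25)·(0.75) + (-2.75)·(-1.25) + (-3.75)·(-1.25)) / 3 = 16.25/3 = 5.4167
  S[X_1,X_3] = ((3.25)·(2) + (3.25)·(2) + (-2.75)·(-2) + (-3.75)·(-2)) / 3 = 26/3 = 8.6667
  S[X_2,X_2] = ((1.75)·(1.75) + (0.75)·(0.75) + (-1.25)·(-1.25) + (-1.25)·(-1.25)) / 3 = 6.75/3 = 2.25
  S[X_2,X_3] = ((1.75)·(2) + (0.75)·(2) + (-1.25)·(-2) + (-1.25)·(-2)) / 3 = 10/3 = 3.3333
  S[X_3,X_3] = ((2)·(2) + (2)·(2) + (-2)·(-2) + (-2)·(-2)) / 3 = 16/3 = 5.3333

S is symmetric (S[j,i] = S[i,j]). Assembling:

S = [[14.25, 5.4167, 8.6667],
 [5.4167, 2.25, 3.3333],
 [8.6667, 3.3333, 5.3333]]


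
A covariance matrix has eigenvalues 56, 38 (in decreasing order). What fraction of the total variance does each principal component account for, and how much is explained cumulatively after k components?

Step 1 — total variance = trace(Sigma) = Σ λ_i = 56 + 38 = 94.

Step 2 — fraction explained by component i = λ_i / Σ λ:
  PC1: 56/94 = 0.5957
  PC2: 38/94 = 0.4043

Step 3 — cumulative fraction after k components = (λ_1 + ... + λ_k) / Σ λ:
  k = 1: 56/94 = 0.5957
  k = 2: (56 + 38)/94 = 94/94 = 1

Summary (fraction, with percent):

explained: PC1 0.5957 (59.57%), PC2 0.4043 (40.43%);  cumulative: 0.5957, 1


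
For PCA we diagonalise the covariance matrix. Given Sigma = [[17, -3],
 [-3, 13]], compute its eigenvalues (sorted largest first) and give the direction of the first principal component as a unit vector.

Step 1 — characteristic polynomial of 2×2 Sigma:
  det(Sigma - λI) = λ² - trace · λ + det = 0.
  trace = 17 + 13 = 30, det = 17·13 - (-3)² = 212.
Step 2 — discriminant:
  Δ = trace² - 4·det = 900 - 848 = 52.
Step 3 — eigenvalues:
  λ = (trace ± √Δ)/2 = (30 ± 7.2111)/2,
  λ_1 = 18.6056,  λ_2 = 11.3944.

Step 4 — unit eigenvector for λ_1: solve (Sigma - λ_1 I)v = 0. First row:
  (17 - 18.6056)·v_x + (-3)·v_y = 0, i.e. (-1.6056)·v_x + (-3)·v_y = 0,
  so v ∝ (b, λ_1 - a) = (-3, 1.6056); multiply by -1 so the first entry is positive: u = (3, -1.6056).
  ||u|| = √((3)² + (-1.6056)²) = √(11.5778) ≈ 3.4026,
  v_1 = u/||u|| ≈ (0.8817, -0.4719) (||v_1|| = 1).

λ_1 = 18.6056,  λ_2 = 11.3944;  v_1 ≈ (0.8817, -0.4719)


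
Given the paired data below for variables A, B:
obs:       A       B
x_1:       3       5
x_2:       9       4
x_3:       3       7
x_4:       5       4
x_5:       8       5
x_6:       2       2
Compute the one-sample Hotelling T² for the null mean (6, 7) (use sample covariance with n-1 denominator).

Step 1 — sample mean vector:
  mean(A) = (3 + 9 + 3 + 5 + 8 + 2) / 6 = 30/6 = 5
  mean(B) = (5 + 4 + 7 + 4 + 5 + 2) / 6 = 27/6 = 4.5
  x̄ = (5, 4.5),  deviation x̄ - mu_0 = (5, 4.5) - (6, 7) = (-1, -2.5).

Step 2 — sample covariance matrix, S[i,j] = (1/(n-1)) · Σ_k (x_{k,i} - mean_i) · (x_{k,j} - mean_j), divisor n-1 = 5:
  S[A,A] = ((-2)·(-2) + (4)·(4) + (-2)·(-2) + (0)·(0) + (3)·(3) + (-3)·(-3)) / 5 = 42/5 = 8.4
  S[A,B] = ((-2)·(0.5) + (4)·(-0.5) + (-2)·(2.5) + (0)·(-0.5) + (3)·(0.5) + (-3)·(-2.5)) / 5 = 1/5 = 0.2
  S[B,B] = ((0.5)·(0.5) + (-0.5)·(-0.5) + (2.5)·(2.5) + (-0.5)·(-0.5) + (0.5)·(0.5) + (-2.5)·(-2.5)) / 5 = 13.5/5 = 2.7
  S = [[8.4, 0.2],
 [0.2, 2.7]].

Step 3 — invert S. det(S) = 8.4·2.7 - (0.2)² = 22.64.
  S^{-1} = (1/det) · [[d, -b], [-b, a]] = [[0.1193, -0.0088],
 [-0.0088, 0.371]].

Step 4 — quadratic form (x̄ - mu_0)^T · S^{-1} · (x̄ - mu_0):
  S^{-1} · (x̄ - mu_0) = (-0.0972, -0.9187),
  (x̄ - mu_0)^T · [...] = (-1)·(-0.0972) + (-2.5)·(-0.9187) = 2.394.

Step 5 — scale by n: T² = 6 · 2.394 = 14.364.

T² ≈ 14.364


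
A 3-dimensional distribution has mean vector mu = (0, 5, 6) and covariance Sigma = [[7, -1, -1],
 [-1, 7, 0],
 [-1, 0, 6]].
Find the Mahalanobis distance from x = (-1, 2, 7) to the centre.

Step 1 — centre the observation: (x - mu) = (-1, -3, 1).

Step 2 — invert Sigma (cofactor / det for 3×3, or solve directly):
  Sigma^{-1} = [[0.1495, 0.0214, 0.0249],
 [0.0214, 0.1459, 0.0036],
 [0.0249, 0.0036, 0.1708]].

Step 3 — form the quadratic (x - mu)^T · Sigma^{-1} · (x - mu):
  Sigma^{-1} · (x - mu) = (-0.1886, -0.4555, 0.1352).
  (x - mu)^T · [Sigma^{-1} · (x - mu)] = (-1)·(-0.1886) + (-3)·(-0.4555) + (1)·(0.1352) = 1.6904.

Step 4 — take square root: d = √(1.6904) ≈ 1.3002.

d(x, mu) = √(1.6904) ≈ 1.3002


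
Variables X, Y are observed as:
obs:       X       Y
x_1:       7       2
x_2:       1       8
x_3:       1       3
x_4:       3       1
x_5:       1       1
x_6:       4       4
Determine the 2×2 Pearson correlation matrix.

Step 1 — column means:
  mean(X) = (7 + 1 + 1 + 3 + 1 + 4) / 6 = 17/6 = 2.8333
  mean(Y) = (2 + 8 + 3 + 1 + 1 + 4) / 6 = 19/6 = 3.1667

Step 2 — sample variances and covariances s[i,j] = (1/(n-1)) · Σ_k (x_{k,i} - mean_i) · (x_{k,j} - mean_j), with n-1 = 5:
  s[X,X] = ((4.1667)·(4.1667) + (-1.8333)·(-1.8333) + (-1.8333)·(-1.8333) + (0.1667)·(0.1667) + (-1.8333)·(-1.8333) + (1.1667)·(1.1667)) / 5 = 28.8333/5 = 5.7667
  s[X,Y] = ((4.1667)·(-1.1667) + (-1.8333)·(4.8333) + (-1.8333)·(-0.1667) + (0.1667)·(-2.1667) + (-1.8333)·(-2.1667) + (1.1667)·(0.8333)) / 5 = -8.8333/5 = -1.7667
  s[Y,Y] = ((-1.1667)·(-1.1667) + (4.8333)·(4.8333) + (-0.1667)·(-0.1667) + (-2.1667)·(-2.1667) + (-2.1667)·(-2.1667) + (0.8333)·(0.8333)) / 5 = 34.8333/5 = 6.9667
  Sample standard deviations s_i = √(s[i,i]):
  s(X) = √(5.7667) = 2.4014
  s(Y) = √(6.9667) = 2.6394

Step 3 — r_{ij} = s_{ij} / (s_i · s_j):
  r[X,X] = 1 (diagonal).
  r[X,Y] = -1.7667 / (2.4014 · 2.6394) = -1.7667 / 6.3383 = -0.2787
  r[Y,Y] = 1 (diagonal).

R is symmetric with unit diagonal. Assembling:

R = [[1, -0.2787],
 [-0.2787, 1]]


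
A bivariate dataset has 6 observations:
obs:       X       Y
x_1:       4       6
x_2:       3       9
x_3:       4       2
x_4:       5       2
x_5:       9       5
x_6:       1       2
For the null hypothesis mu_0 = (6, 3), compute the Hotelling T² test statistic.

Step 1 — sample mean vector:
  mean(X) = (4 + 3 + 4 + 5 + 9 + 1) / 6 = 26/6 = 4.3333
  mean(Y) = (6 + 9 + 2 + 2 + 5 + 2) / 6 = 26/6 = 4.3333
  x̄ = (4.3333, 4.3333),  deviation x̄ - mu_0 = (4.3333, 4.3333) - (6, 3) = (-1.6667, 1.3333).

Step 2 — sample covariance matrix, S[i,j] = (1/(n-1)) · Σ_k (x_{k,i} - mean_i) · (x_{k,j} - mean_j), divisor n-1 = 5:
  S[X,X] = ((-0.3333)·(-0.3333) + (-1.3333)·(-1.3333) + (-0.3333)·(-0.3333) + (0.6667)·(0.6667) + (4.6667)·(4.6667) + (-3.3333)·(-3.3333)) / 5 = 35.3333/5 = 7.0667
  S[X,Y] = ((-0.3333)·(1.6667) + (-1.3333)·(4.6667) + (-0.3333)·(-2.3333) + (0.6667)·(-2.3333) + (4.6667)·(0.6667) + (-3.3333)·(-2.3333)) / 5 = 3.3333/5 = 0.6667
  S[Y,Y] = ((1.6667)·(1.6667) + (4.6667)·(4.6667) + (-2.3333)·(-2.3333) + (-2.3333)·(-2.3333) + (0.6667)·(0.6667) + (-2.3333)·(-2.3333)) / 5 = 41.3333/5 = 8.2667
  S = [[7.0667, 0.6667],
 [0.6667, 8.2667]].

Step 3 — invert S. det(S) = 7.0667·8.2667 - (0.6667)² = 57.9733.
  S^{-1} = (1/det) · [[d, -b], [-b, a]] = [[0.1426, -0.0115],
 [-0.0115, 0.1219]].

Step 4 — quadratic form (x̄ - mu_0)^T · S^{-1} · (x̄ - mu_0):
  S^{-1} · (x̄ - mu_0) = (-0.253, 0.1817),
  (x̄ - mu_0)^T · [...] = (-1.6667)·(-0.253) + (1.3333)·(0.1817) = 0.6639.

Step 5 — scale by n: T² = 6 · 0.6639 = 3.9834.

T² ≈ 3.9834


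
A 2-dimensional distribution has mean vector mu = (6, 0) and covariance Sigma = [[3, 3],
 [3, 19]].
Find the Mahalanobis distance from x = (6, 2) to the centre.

Step 1 — centre the observation: (x - mu) = (0, 2).

Step 2 — invert Sigma. det(Sigma) = 3·19 - (3)² = 48.
  Sigma^{-1} = (1/det) · [[d, -b], [-b, a]] = [[0.3958, -0.0625],
 [-0.0625, 0.0625]].

Step 3 — form the quadratic (x - mu)^T · Sigma^{-1} · (x - mu):
  Sigma^{-1} · (x - mu) = (-0.125, 0.125).
  (x - mu)^T · [Sigma^{-1} · (x - mu)] = (0)·(-0.125) + (2)·(0.125) = 0.25.

Step 4 — take square root: d = √(0.25) ≈ 0.5.

d(x, mu) = √(0.25) ≈ 0.5


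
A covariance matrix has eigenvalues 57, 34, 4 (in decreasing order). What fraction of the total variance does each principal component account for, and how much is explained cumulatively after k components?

Step 1 — total variance = trace(Sigma) = Σ λ_i = 57 + 34 + 4 = 95.

Step 2 — fraction explained by component i = λ_i / Σ λ:
  PC1: 57/95 = 0.6
  PC2: 34/95 = 0.3579
  PC3: 4/95 = 0.0421

Step 3 — cumulative fraction after k components = (λ_1 + ... + λ_k) / Σ λ:
  k = 1: 57/95 = 0.6
  k = 2: (57 + 34)/95 = 91/95 = 0.9579
  k = 3: (57 + 34 + 4)/95 = 95/95 = 1

Summary (fraction, with percent):

explained: PC1 0.6 (60%), PC2 0.3579 (35.79%), PC3 0.0421 (4.21%);  cumulative: 0.6, 0.9579, 1


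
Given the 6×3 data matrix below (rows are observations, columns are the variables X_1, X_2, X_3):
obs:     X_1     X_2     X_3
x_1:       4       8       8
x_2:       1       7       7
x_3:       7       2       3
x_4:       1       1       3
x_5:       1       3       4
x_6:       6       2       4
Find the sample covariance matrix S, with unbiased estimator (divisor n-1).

Step 1 — column means:
  mean(X_1) = (4 + 1 + 7 + 1 + 1 + 6) / 6 = 20/6 = 3.3333
  mean(X_2) = (8 + 7 + 2 + 1 + 3 + 2) / 6 = 23/6 = 3.8333
  mean(X_3) = (8 + 7 + 3 + 3 + 4 + 4) / 6 = 29/6 = 4.8333

Step 2 — sample covariance S[i,j] = (1/(n-1)) · Σ_k (x_{k,i} - mean_i) · (x_{k,j} - mean_j), with n-1 = 5.
  S[X_1,X_1] = ((0.6667)·(0.6667) + (-2.3333)·(-2.3333) + (3.6667)·(3.6667) + (-2.3333)·(-2.3333) + (-2.3333)·(-2.3333) + (2.6667)·(2.6667)) / 5 = 37.3333/5 = 7.4667
  S[X_1,X_2] = ((0.6667)·(4.1667) + (-2.3333)·(3.1667) + (3.6667)·(-1.8333) + (-2.3333)·(-2.8333) + (-2.3333)·(-0.8333) + (2.6667)·(-1.8333)) / 5 = -7.6667/5 = -1.5333
  S[X_1,X_3] = ((0.6667)·(3.1667) + (-2.3333)·(2.1667) + (3.6667)·(-1.8333) + (-2.3333)·(-1.8333) + (-2.3333)·(-0.8333) + (2.6667)·(-0.8333)) / 5 = -5.6667/5 = -1.1333
  S[X_2,X_2] = ((4.1667)·(4.1667) + (3.1667)·(3.1667) + (-1.8333)·(-1.8333) + (-2.8333)·(-2.8333) + (-0.8333)·(-0.8333) + (-1.8333)·(-1.8333)) / 5 = 42.8333/5 = 8.5667
  S[X_2,X_3] = ((4.1667)·(3.1667) + (3.1667)·(2.1667) + (-1.8333)·(-1.8333) + (-2.8333)·(-1.8333) + (-0.8333)·(-0.8333) + (-1.8333)·(-0.8333)) / 5 = 30.8333/5 = 6.1667
  S[X_3,X_3] = ((3.1667)·(3.1667) + (2.1667)·(2.1667) + (-1.8333)·(-1.8333) + (-1.8333)·(-1.8333) + (-0.8333)·(-0.8333) + (-0.8333)·(-0.8333)) / 5 = 22.8333/5 = 4.5667

S is symmetric (S[j,i] = S[i,j]). Assembling:

S = [[7.4667, -1.5333, -1.1333],
 [-1.5333, 8.5667, 6.1667],
 [-1.1333, 6.1667, 4.5667]]


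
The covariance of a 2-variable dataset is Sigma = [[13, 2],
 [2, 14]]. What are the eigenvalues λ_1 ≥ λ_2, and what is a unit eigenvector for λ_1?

Step 1 — characteristic polynomial of 2×2 Sigma:
  det(Sigma - λI) = λ² - trace · λ + det = 0.
  trace = 13 + 14 = 27, det = 13·14 - (2)² = 178.
Step 2 — discriminant:
  Δ = trace² - 4·det = 729 - 712 = 17.
Step 3 — eigenvalues:
  λ = (trace ± √Δ)/2 = (27 ± 4.1231)/2,
  λ_1 = 15.5616,  λ_2 = 11.4384.

Step 4 — unit eigenvector for λ_1: solve (Sigma - λ_1 I)v = 0. First row:
  (13 - 15.5616)·v_x + (2)·v_y = 0, i.e. (-2.5616)·v_x + (2)·v_y = 0,
  so v ∝ (b, λ_1 - a) = (2, 2.5616) = u.
  ||u|| = √((2)² + (2.5616)²) = √(10.5616) ≈ 3.2499,
  v_1 = u/||u|| ≈ (0.6154, 0.7882) (||v_1|| = 1).

λ_1 = 15.5616,  λ_2 = 11.4384;  v_1 ≈ (0.6154, 0.7882)


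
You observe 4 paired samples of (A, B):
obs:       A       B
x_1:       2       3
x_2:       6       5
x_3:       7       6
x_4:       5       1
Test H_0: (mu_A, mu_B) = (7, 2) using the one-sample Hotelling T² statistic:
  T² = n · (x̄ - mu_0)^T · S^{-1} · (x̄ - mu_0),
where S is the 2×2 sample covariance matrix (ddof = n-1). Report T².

Step 1 — sample mean vector:
  mean(A) = (2 + 6 + 7 + 5) / 4 = 20/4 = 5
  mean(B) = (3 + 5 + 6 + 1) / 4 = 15/4 = 3.75
  x̄ = (5, 3.75),  deviation x̄ - mu_0 = (5, 3.75) - (7, 2) = (-2, 1.75).

Step 2 — sample covariance matrix, S[i,j] = (1/(n-1)) · Σ_k (x_{k,i} - mean_i) · (x_{k,j} - mean_j), divisor n-1 = 3:
  S[A,A] = ((-3)·(-3) + (1)·(1) + (2)·(2) + (0)·(0)) / 3 = 14/3 = 4.6667
  S[A,B] = ((-3)·(-0.75) + (1)·(1.25) + (2)·(2.25) + (0)·(-2.75)) / 3 = 8/3 = 2.6667
  S[B,B] = ((-0.75)·(-0.75) + (1.25)·(1.25) + (2.25)·(2.25) + (-2.75)·(-2.75)) / 3 = 14.75/3 = 4.9167
  S = [[4.6667, 2.6667],
 [2.6667, 4.9167]].

Step 3 — invert S. det(S) = 4.6667·4.9167 - (2.6667)² = 15.8333.
  S^{-1} = (1/det) · [[d, -b], [-b, a]] = [[0.3105, -0.1684],
 [-0.1684, 0.2947]].

Step 4 — quadratic form (x̄ - mu_0)^T · S^{-1} · (x̄ - mu_0):
  S^{-1} · (x̄ - mu_0) = (-0.9158, 0.8526),
  (x̄ - mu_0)^T · [...] = (-2)·(-0.9158) + (1.75)·(0.8526) = 3.3237.

Step 5 — scale by n: T² = 4 · 3.3237 = 13.2947.

T² ≈ 13.2947


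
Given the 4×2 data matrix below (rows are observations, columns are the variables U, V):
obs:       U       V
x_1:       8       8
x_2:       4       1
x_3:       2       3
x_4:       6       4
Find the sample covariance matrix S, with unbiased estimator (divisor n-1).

Step 1 — column means:
  mean(U) = (8 + 4 + 2 + 6) / 4 = 20/4 = 5
  mean(V) = (8 + 1 + 3 + 4) / 4 = 16/4 = 4

Step 2 — sample covariance S[i,j] = (1/(n-1)) · Σ_k (x_{k,i} - mean_i) · (x_{k,j} - mean_j), with n-1 = 3.
  S[U,U] = ((3)·(3) + (-1)·(-1) + (-3)·(-3) + (1)·(1)) / 3 = 20/3 = 6.6667
  S[U,V] = ((3)·(4) + (-1)·(-3) + (-3)·(-1) + (1)·(0)) / 3 = 18/3 = 6
  S[V,V] = ((4)·(4) + (-3)·(-3) + (-1)·(-1) + (0)·(0)) / 3 = 26/3 = 8.6667

S is symmetric (S[j,i] = S[i,j]). Assembling:

S = [[6.6667, 6],
 [6, 8.6667]]


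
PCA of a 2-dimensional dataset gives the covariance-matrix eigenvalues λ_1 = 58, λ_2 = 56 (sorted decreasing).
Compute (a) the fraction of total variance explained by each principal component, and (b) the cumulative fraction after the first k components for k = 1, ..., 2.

Step 1 — total variance = trace(Sigma) = Σ λ_i = 58 + 56 = 114.

Step 2 — fraction explained by component i = λ_i / Σ λ:
  PC1: 58/114 = 0.5088
  PC2: 56/114 = 0.4912

Step 3 — cumulative fraction after k components = (λ_1 + ... + λ_k) / Σ λ:
  k = 1: 58/114 = 0.5088
  k = 2: (58 + 56)/114 = 114/114 = 1

Summary (fraction, with percent):

explained: PC1 0.5088 (50.88%), PC2 0.4912 (49.12%);  cumulative: 0.5088, 1


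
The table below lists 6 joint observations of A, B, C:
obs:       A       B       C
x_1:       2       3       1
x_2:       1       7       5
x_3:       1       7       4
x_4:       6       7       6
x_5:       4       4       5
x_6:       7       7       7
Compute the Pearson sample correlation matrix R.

Step 1 — column means:
  mean(A) = (2 + 1 + 1 + 6 + 4 + 7) / 6 = 21/6 = 3.5
  mean(B) = (3 + 7 + 7 + 7 + 4 + 7) / 6 = 35/6 = 5.8333
  mean(C) = (1 + 5 + 4 + 6 + 5 + 7) / 6 = 28/6 = 4.6667

Step 2 — sample variances and covariances s[i,j] = (1/(n-1)) · Σ_k (x_{k,i} - mean_i) · (x_{k,j} - mean_j), with n-1 = 5:
  s[A,A] = ((-1.5)·(-1.5) + (-2.5)·(-2.5) + (-2.5)·(-2.5) + (2.5)·(2.5) + (0.5)·(0.5) + (3.5)·(3.5)) / 5 = 33.5/5 = 6.7
  s[A,B] = ((-1.5)·(-2.8333) + (-2.5)·(1.1667) + (-2.5)·(1.1667) + (2.5)·(1.1667) + (0.5)·(-1.8333) + (3.5)·(1.1667)) / 5 = 4.5/5 = 0.9
  s[A,C] = ((-1.5)·(-3.6667) + (-2.5)·(0.3333) + (-2.5)·(-0.6667) + (2.5)·(1.3333) + (0.5)·(0.3333) + (3.5)·(2.3333)) / 5 = 18/5 = 3.6
  s[B,B] = ((-2.8333)·(-2.8333) + (1.1667)·(1.1667) + (1.1667)·(1.1667) + (1.1667)·(1.1667) + (-1.8333)·(-1.8333) + (1.1667)·(1.1667)) / 5 = 16.8333/5 = 3.3667
  s[B,C] = ((-2.8333)·(-3.6667) + (1.1667)·(0.3333) + (1.1667)·(-0.6667) + (1.1667)·(1.3333) + (-1.8333)·(0.3333) + (1.1667)·(2.3333)) / 5 = 13.6667/5 = 2.7333
  s[C,C] = ((-3.6667)·(-3.6667) + (0.3333)·(0.3333) + (-0.6667)·(-0.6667) + (1.3333)·(1.3333) + (0.3333)·(0.3333) + (2.3333)·(2.3333)) / 5 = 21.3333/5 = 4.2667
  Sample standard deviations s_i = √(s[i,i]):
  s(A) = √(6.7) = 2.5884
  s(B) = √(3.3667) = 1.8348
  s(C) = √(4.2667) = 2.0656

Step 3 — r_{ij} = s_{ij} / (s_i · s_j):
  r[A,A] = 1 (diagonal).
  r[A,B] = 0.9 / (2.5884 · 1.8348) = 0.9 / 4.7494 = 0.1895
  r[A,C] = 3.6 / (2.5884 · 2.0656) = 3.6 / 5.3467 = 0.6733
  r[B,B] = 1 (diagonal).
  r[B,C] = 2.7333 / (1.8348 · 2.0656) = 2.7333 / 3.79 = 0.7212
  r[C,C] = 1 (diagonal).

R is symmetric with unit diagonal. Assembling:

R = [[1, 0.1895, 0.6733],
 [0.1895, 1, 0.7212],
 [0.6733, 0.7212, 1]]


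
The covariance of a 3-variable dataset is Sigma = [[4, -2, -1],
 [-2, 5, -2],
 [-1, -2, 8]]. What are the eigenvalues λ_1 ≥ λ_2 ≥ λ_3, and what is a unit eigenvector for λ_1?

Step 1 — characteristic polynomial p(λ) = det(λI - Sigma) = λ³ - tr·λ² + c_1·λ - det, where tr = trace, c_1 = sum of the principal 2×2 minors, det = det(Sigma):
  tr = 4 + 5 + 8 = 17,
  c_1 = (4·5 - (-2)²) + (4·8 - (-1)²) + (5·8 - (-2)²) = 16 + 31 + 36 = 83,
  det = 4·(5·8 - (-2)²) - (-2)·((-2)·8 - (-2)·(-1)) + (-1)·((-2)·(-2) - 5·(-1)) = 4·(36) - (-2)·(-18) + (-1)·(9) = 99.
  So p(λ) = λ³ - 17λ² + 83λ - 99.
Step 2 — look for an integer root (rational root theorem: any rational root is an integer divisor of 99). Testing λ = 9:
  p(9) = 729 - 1377 + 747 - 99 = 0  ✓
  Dividing out (λ - 9): p(λ) = (λ - 9)(λ² - 8λ + 11).
Step 3 — remaining eigenvalues from the quadratic λ² - 8λ + 11 = 0:
  Δ = 8² - 4·11 = 64 - 44 = 20,  λ = (8 ± √20)/2 = (8 ± 4.4721)/2 ≈ 6.2361 or 1.7639.
  Sorted: λ_1 = 9,  λ_2 = 6.2361,  λ_3 = 1.7639  (check: sum = 17 = tr ✓).

Step 4 — unit eigenvector for λ_1 = 9: v spans the null space of (Sigma - λ_1 I), whose rows are
  r_1 = (-5, -2, -1),  r_2 = (-2, -4, -2),  r_3 = (-1, -2, -1).
  v is orthogonal to every row, so take v ∝ r_1 × r_2 = ((-2)·(-2) - (-1)·(-4), (-1)·(-2) - (-5)·(-2), (-5)·(-4) - (-2)·(-2)) = (0, -8, 16).
  Rescale (divide by 8; multiply by -1 so the first nonzero entry is positive): u = (0, 1, -2).
  ||u|| = √((0)² + (1)² + (-2)²) = √(5) ≈ 2.2361,  v_1 = u/||u|| ≈ (0, 0.4472, -0.8944) (||v_1|| = 1).

λ_1 = 9,  λ_2 = 6.2361,  λ_3 = 1.7639;  v_1 ≈ (0, 0.4472, -0.8944)


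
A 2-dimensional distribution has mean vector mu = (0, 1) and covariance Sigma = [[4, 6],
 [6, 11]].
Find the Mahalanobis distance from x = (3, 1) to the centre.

Step 1 — centre the observation: (x - mu) = (3, 0).

Step 2 — invert Sigma. det(Sigma) = 4·11 - (6)² = 8.
  Sigma^{-1} = (1/det) · [[d, -b], [-b, a]] = [[1.375, -0.75],
 [-0.75, 0.5]].

Step 3 — form the quadratic (x - mu)^T · Sigma^{-1} · (x - mu):
  Sigma^{-1} · (x - mu) = (4.125, -2.25).
  (x - mu)^T · [Sigma^{-1} · (x - mu)] = (3)·(4.125) + (0)·(-2.25) = 12.375.

Step 4 — take square root: d = √(12.375) ≈ 3.5178.

d(x, mu) = √(12.375) ≈ 3.5178


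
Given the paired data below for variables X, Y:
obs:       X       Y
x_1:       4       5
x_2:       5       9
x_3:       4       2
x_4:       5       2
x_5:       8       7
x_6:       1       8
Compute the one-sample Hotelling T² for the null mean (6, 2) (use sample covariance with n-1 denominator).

Step 1 — sample mean vector:
  mean(X) = (4 + 5 + 4 + 5 + 8 + 1) / 6 = 27/6 = 4.5
  mean(Y) = (5 + 9 + 2 + 2 + 7 + 8) / 6 = 33/6 = 5.5
  x̄ = (4.5, 5.5),  deviation x̄ - mu_0 = (4.5, 5.5) - (6, 2) = (-1.5, 3.5).

Step 2 — sample covariance matrix, S[i,j] = (1/(n-1)) · Σ_k (x_{k,i} - mean_i) · (x_{k,j} - mean_j), divisor n-1 = 5:
  S[X,X] = ((-0.5)·(-0.5) + (0.5)·(0.5) + (-0.5)·(-0.5) + (0.5)·(0.5) + (3.5)·(3.5) + (-3.5)·(-3.5)) / 5 = 25.5/5 = 5.1
  S[X,Y] = ((-0.5)·(-0.5) + (0.5)·(3.5) + (-0.5)·(-3.5) + (0.5)·(-3.5) + (3.5)·(1.5) + (-3.5)·(2.5)) / 5 = -1.5/5 = -0.3
  S[Y,Y] = ((-0.5)·(-0.5) + (3.5)·(3.5) + (-3.5)·(-3.5) + (-3.5)·(-3.5) + (1.5)·(1.5) + (2.5)·(2.5)) / 5 = 45.5/5 = 9.1
  S = [[5.1, -0.3],
 [-0.3, 9.1]].

Step 3 — invert S. det(S) = 5.1·9.1 - (-0.3)² = 46.32.
  S^{-1} = (1/det) · [[d, -b], [-b, a]] = [[0.1965, 0.0065],
 [0.0065, 0.1101]].

Step 4 — quadratic form (x̄ - mu_0)^T · S^{-1} · (x̄ - mu_0):
  S^{-1} · (x̄ - mu_0) = (-0.272, 0.3756),
  (x̄ - mu_0)^T · [...] = (-1.5)·(-0.272) + (3.5)·(0.3756) = 1.7228.

Step 5 — scale by n: T² = 6 · 1.7228 = 10.3368.

T² ≈ 10.3368


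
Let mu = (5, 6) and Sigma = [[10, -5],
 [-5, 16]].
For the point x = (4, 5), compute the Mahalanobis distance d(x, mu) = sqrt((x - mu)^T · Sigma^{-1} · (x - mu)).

Step 1 — centre the observation: (x - mu) = (-1, -1).

Step 2 — invert Sigma. det(Sigma) = 10·16 - (-5)² = 135.
  Sigma^{-1} = (1/det) · [[d, -b], [-b, a]] = [[0.1185, 0.037],
 [0.037, 0.0741]].

Step 3 — form the quadratic (x - mu)^T · Sigma^{-1} · (x - mu):
  Sigma^{-1} · (x - mu) = (-0.1556, -0.1111).
  (x - mu)^T · [Sigma^{-1} · (x - mu)] = (-1)·(-0.1556) + (-1)·(-0.1111) = 0.2667.

Step 4 — take square root: d = √(0.2667) ≈ 0.5164.

d(x, mu) = √(0.2667) ≈ 0.5164


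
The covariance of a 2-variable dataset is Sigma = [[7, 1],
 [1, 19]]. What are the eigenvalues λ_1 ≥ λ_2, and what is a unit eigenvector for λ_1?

Step 1 — characteristic polynomial of 2×2 Sigma:
  det(Sigma - λI) = λ² - trace · λ + det = 0.
  trace = 7 + 19 = 26, det = 7·19 - (1)² = 132.
Step 2 — discriminant:
  Δ = trace² - 4·det = 676 - 528 = 148.
Step 3 — eigenvalues:
  λ = (trace ± √Δ)/2 = (26 ± 12.1655)/2,
  λ_1 = 19.0828,  λ_2 = 6.9172.

Step 4 — unit eigenvector for λ_1: solve (Sigma - λ_1 I)v = 0. First row:
  (7 - 19.0828)·v_x + (1)·v_y = 0, i.e. (-12.0828)·v_x + (1)·v_y = 0,
  so v ∝ (b, λ_1 - a) = (1, 12.0828) = u.
  ||u|| = √((1)² + (12.0828)²) = √(146.9932) ≈ 12.1241,
  v_1 = u/||u|| ≈ (0.0825, 0.9966) (||v_1|| = 1).

λ_1 = 19.0828,  λ_2 = 6.9172;  v_1 ≈ (0.0825, 0.9966)


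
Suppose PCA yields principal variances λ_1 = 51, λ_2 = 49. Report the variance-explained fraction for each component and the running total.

Step 1 — total variance = trace(Sigma) = Σ λ_i = 51 + 49 = 100.

Step 2 — fraction explained by component i = λ_i / Σ λ:
  PC1: 51/100 = 0.51
  PC2: 49/100 = 0.49

Step 3 — cumulative fraction after k components = (λ_1 + ... + λ_k) / Σ λ:
  k = 1: 51/100 = 0.51
  k = 2: (51 + 49)/100 = 100/100 = 1

Summary (fraction, with percent):

explained: PC1 0.51 (51%), PC2 0.49 (49%);  cumulative: 0.51, 1


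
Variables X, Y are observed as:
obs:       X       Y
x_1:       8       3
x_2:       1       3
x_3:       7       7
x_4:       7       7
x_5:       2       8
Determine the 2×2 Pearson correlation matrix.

Step 1 — column means:
  mean(X) = (8 + 1 + 7 + 7 + 2) / 5 = 25/5 = 5
  mean(Y) = (3 + 3 + 7 + 7 + 8) / 5 = 28/5 = 5.6

Step 2 — sample variances and covariances s[i,j] = (1/(n-1)) · Σ_k (x_{k,i} - mean_i) · (x_{k,j} - mean_j), with n-1 = 4:
  s[X,X] = ((3)·(3) + (-4)·(-4) + (2)·(2) + (2)·(2) + (-3)·(-3)) / 4 = 42/4 = 10.5
  s[X,Y] = ((3)·(-2.6) + (-4)·(-2.6) + (2)·(1.4) + (2)·(1.4) + (-3)·(2.4)) / 4 = 1/4 = 0.25
  s[Y,Y] = ((-2.6)·(-2.6) + (-2.6)·(-2.6) + (1.4)·(1.4) + (1.4)·(1.4) + (2.4)·(2.4)) / 4 = 23.2/4 = 5.8
  Sample standard deviations s_i = √(s[i,i]):
  s(X) = √(10.5) = 3.2404
  s(Y) = √(5.8) = 2.4083

Step 3 — r_{ij} = s_{ij} / (s_i · s_j):
  r[X,X] = 1 (diagonal).
  r[X,Y] = 0.25 / (3.2404 · 2.4083) = 0.25 / 7.8038 = 0.032
  r[Y,Y] = 1 (diagonal).

R is symmetric with unit diagonal. Assembling:

R = [[1, 0.032],
 [0.032, 1]]


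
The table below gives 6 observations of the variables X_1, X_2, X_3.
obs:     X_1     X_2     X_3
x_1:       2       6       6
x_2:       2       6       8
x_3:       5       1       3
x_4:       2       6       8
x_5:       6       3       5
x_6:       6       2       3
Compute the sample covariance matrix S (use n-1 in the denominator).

Step 1 — column means:
  mean(X_1) = (2 + 2 + 5 + 2 + 6 + 6) / 6 = 23/6 = 3.8333
  mean(X_2) = (6 + 6 + 1 + 6 + 3 + 2) / 6 = 24/6 = 4
  mean(X_3) = (6 + 8 + 3 + 8 + 5 + 3) / 6 = 33/6 = 5.5

Step 2 — sample covariance S[i,j] = (1/(n-1)) · Σ_k (x_{k,i} - mean_i) · (x_{k,j} - mean_j), with n-1 = 5.
  S[X_1,X_1] = ((-1.8333)·(-1.8333) + (-1.8333)·(-1.8333) + (1.1667)·(1.1667) + (-1.8333)·(-1.8333) + (2.1667)·(2.1667) + (2.1667)·(2.1667)) / 5 = 20.8333/5 = 4.1667
  S[X_1,X_2] = ((-1.8333)·(2) + (-1.8333)·(2) + (1.1667)·(-3) + (-1.8333)·(2) + (2.1667)·(-1) + (2.1667)·(-2)) / 5 = -21/5 = -4.2
  S[X_1,X_3] = ((-1.8333)·(0.5) + (-1.8333)·(2.5) + (1.1667)·(-2.5) + (-1.8333)·(2.5) + (2.1667)·(-0.5) + (2.1667)·(-2.5)) / 5 = -19.5/5 = -3.9
  S[X_2,X_2] = ((2)·(2) + (2)·(2) + (-3)·(-3) + (2)·(2) + (-1)·(-1) + (-2)·(-2)) / 5 = 26/5 = 5.2
  S[X_2,X_3] = ((2)·(0.5) + (2)·(2.5) + (-3)·(-2.5) + (2)·(2.5) + (-1)·(-0.5) + (-2)·(-2.5)) / 5 = 24/5 = 4.8
  S[X_3,X_3] = ((0.5)·(0.5) + (2.5)·(2.5) + (-2.5)·(-2.5) + (2.5)·(2.5) + (-0.5)·(-0.5) + (-2.5)·(-2.5)) / 5 = 25.5/5 = 5.1

S is symmetric (S[j,i] = S[i,j]). Assembling:

S = [[4.1667, -4.2, -3.9],
 [-4.2, 5.2, 4.8],
 [-3.9, 4.8, 5.1]]


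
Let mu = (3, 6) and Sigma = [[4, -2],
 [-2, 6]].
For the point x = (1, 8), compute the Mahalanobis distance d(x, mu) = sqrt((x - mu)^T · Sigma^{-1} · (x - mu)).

Step 1 — centre the observation: (x - mu) = (-2, 2).

Step 2 — invert Sigma. det(Sigma) = 4·6 - (-2)² = 20.
  Sigma^{-1} = (1/det) · [[d, -b], [-b, a]] = [[0.3, 0.1],
 [0.1, 0.2]].

Step 3 — form the quadratic (x - mu)^T · Sigma^{-1} · (x - mu):
  Sigma^{-1} · (x - mu) = (-0.4, 0.2).
  (x - mu)^T · [Sigma^{-1} · (x - mu)] = (-2)·(-0.4) + (2)·(0.2) = 1.2.

Step 4 — take square root: d = √(1.2) ≈ 1.0954.

d(x, mu) = √(1.2) ≈ 1.0954


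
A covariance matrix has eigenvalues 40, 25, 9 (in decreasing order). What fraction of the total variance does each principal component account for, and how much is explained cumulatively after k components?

Step 1 — total variance = trace(Sigma) = Σ λ_i = 40 + 25 + 9 = 74.

Step 2 — fraction explained by component i = λ_i / Σ λ:
  PC1: 40/74 = 0.5405
  PC2: 25/74 = 0.3378
  PC3: 9/74 = 0.1216

Step 3 — cumulative fraction after k components = (λ_1 + ... + λ_k) / Σ λ:
  k = 1: 40/74 = 0.5405
  k = 2: (40 + 25)/74 = 65/74 = 0.8784
  k = 3: (40 + 25 + 9)/74 = 74/74 = 1

Summary (fraction, with percent):

explained: PC1 0.5405 (54.05%), PC2 0.3378 (33.78%), PC3 0.1216 (12.16%);  cumulative: 0.5405, 0.8784, 1


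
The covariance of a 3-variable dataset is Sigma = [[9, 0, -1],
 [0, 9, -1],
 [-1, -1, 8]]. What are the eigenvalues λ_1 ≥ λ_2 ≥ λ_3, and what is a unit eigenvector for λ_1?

Step 1 — characteristic polynomial p(λ) = det(λI - Sigma) = λ³ - tr·λ² + c_1·λ - det, where tr = trace, c_1 = sum of the principal 2×2 minors, det = det(Sigma):
  tr = 9 + 9 + 8 = 26,
  c_1 = (9·9 - (0)²) + (9·8 - (-1)²) + (9·8 - (-1)²) = 81 + 71 + 71 = 223,
  det = 9·(9·8 - (-1)²) - (0)·((0)·8 - (-1)·(-1)) + (-1)·((0)·(-1) - 9·(-1)) = 9·(71) - (0)·(-1) + (-1)·(9) = 630.
  So p(λ) = λ³ - 26λ² + 223λ - 630.
Step 2 — look for an integer root (rational root theorem: any rational root is an integer divisor of 630). Testing λ = 7:
  p(7) = 343 - 1274 + 1561 - 630 = 0  ✓
  Dividing out (λ - 7): p(λ) = (λ - 7)(λ² - 19λ + 90).
Step 3 — remaining eigenvalues from the quadratic λ² - 19λ + 90 = 0:
  Δ = 19² - 4·90 = 361 - 360 = 1,  λ = (19 ± √1)/2 = (19 ± 1)/2 = 10 or 9.
  Sorted: λ_1 = 10,  λ_2 = 9,  λ_3 = 7  (check: sum = 26 = tr ✓).

Step 4 — unit eigenvector for λ_1 = 10: v spans the null space of (Sigma - λ_1 I), whose rows are
  r_1 = (-1, 0, -1),  r_2 = (0, -1, -1),  r_3 = (-1, -1, -2).
  v is orthogonal to every row, so take v ∝ r_1 × r_2 = ((0)·(-1) - (-1)·(-1), (-1)·(0) - (-1)·(-1), (-1)·(-1) - (0)·(0)) = (-1, -1, 1).
  Rescale (multiply by -1 so the first nonzero entry is positive): u = (1, 1, -1).
  ||u|| = √((1)² + (1)² + (-1)²) = √(3) ≈ 1.7321,  v_1 = u/||u|| ≈ (0.5774, 0.5774, -0.5774) (||v_1|| = 1).

λ_1 = 10,  λ_2 = 9,  λ_3 = 7;  v_1 ≈ (0.5774, 0.5774, -0.5774)


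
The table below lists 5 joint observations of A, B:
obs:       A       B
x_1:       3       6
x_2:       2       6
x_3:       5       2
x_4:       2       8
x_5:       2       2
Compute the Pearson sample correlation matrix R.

Step 1 — column means:
  mean(A) = (3 + 2 + 5 + 2 + 2) / 5 = 14/5 = 2.8
  mean(B) = (6 + 6 + 2 + 8 + 2) / 5 = 24/5 = 4.8

Step 2 — sample variances and covariances s[i,j] = (1/(n-1)) · Σ_k (x_{k,i} - mean_i) · (x_{k,j} - mean_j), with n-1 = 4:
  s[A,A] = ((0.2)·(0.2) + (-0.8)·(-0.8) + (2.2)·(2.2) + (-0.8)·(-0.8) + (-0.8)·(-0.8)) / 4 = 6.8/4 = 1.7
  s[A,B] = ((0.2)·(1.2) + (-0.8)·(1.2) + (2.2)·(-2.8) + (-0.8)·(3.2) + (-0.8)·(-2.8)) / 4 = -7.2/4 = -1.8
  s[B,B] = ((1.2)·(1.2) + (1.2)·(1.2) + (-2.8)·(-2.8) + (3.2)·(3.2) + (-2.8)·(-2.8)) / 4 = 28.8/4 = 7.2
  Sample standard deviations s_i = √(s[i,i]):
  s(A) = √(1.7) = 1.3038
  s(B) = √(7.2) = 2.6833

Step 3 — r_{ij} = s_{ij} / (s_i · s_j):
  r[A,A] = 1 (diagonal).
  r[A,B] = -1.8 / (1.3038 · 2.6833) = -1.8 / 3.4986 = -0.5145
  r[B,B] = 1 (diagonal).

R is symmetric with unit diagonal. Assembling:

R = [[1, -0.5145],
 [-0.5145, 1]]


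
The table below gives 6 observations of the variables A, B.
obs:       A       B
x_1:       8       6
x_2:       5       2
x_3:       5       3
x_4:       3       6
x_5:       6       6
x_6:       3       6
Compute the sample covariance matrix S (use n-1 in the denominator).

Step 1 — column means:
  mean(A) = (8 + 5 + 5 + 3 + 6 + 3) / 6 = 30/6 = 5
  mean(B) = (6 + 2 + 3 + 6 + 6 + 6) / 6 = 29/6 = 4.8333

Step 2 — sample covariance S[i,j] = (1/(n-1)) · Σ_k (x_{k,i} - mean_i) · (x_{k,j} - mean_j), with n-1 = 5.
  S[A,A] = ((3)·(3) + (0)·(0) + (0)·(0) + (-2)·(-2) + (1)·(1) + (-2)·(-2)) / 5 = 18/5 = 3.6
  S[A,B] = ((3)·(1.1667) + (0)·(-2.8333) + (0)·(-1.8333) + (-2)·(1.1667) + (1)·(1.1667) + (-2)·(1.1667)) / 5 = 0/5 = 0
  S[B,B] = ((1.1667)·(1.1667) + (-2.8333)·(-2.8333) + (-1.8333)·(-1.8333) + (1.1667)·(1.1667) + (1.1667)·(1.1667) + (1.1667)·(1.1667)) / 5 = 16.8333/5 = 3.3667

S is symmetric (S[j,i] = S[i,j]). Assembling:

S = [[3.6, 0],
 [0, 3.3667]]


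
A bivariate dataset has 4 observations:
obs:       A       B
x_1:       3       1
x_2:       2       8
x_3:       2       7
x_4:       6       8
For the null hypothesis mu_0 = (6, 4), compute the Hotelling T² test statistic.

Step 1 — sample mean vector:
  mean(A) = (3 + 2 + 2 + 6) / 4 = 13/4 = 3.25
  mean(B) = (1 + 8 + 7 + 8) / 4 = 24/4 = 6
  x̄ = (3.25, 6),  deviation x̄ - mu_0 = (3.25, 6) - (6, 4) = (-2.75, 2).

Step 2 — sample covariance matrix, S[i,j] = (1/(n-1)) · Σ_k (x_{k,i} - mean_i) · (x_{k,j} - mean_j), divisor n-1 = 3:
  S[A,A] = ((-0.25)·(-0.25) + (-1.25)·(-1.25) + (-1.25)·(-1.25) + (2.75)·(2.75)) / 3 = 10.75/3 = 3.5833
  S[A,B] = ((-0.25)·(-5) + (-1.25)·(2) + (-1.25)·(1) + (2.75)·(2)) / 3 = 3/3 = 1
  S[B,B] = ((-5)·(-5) + (2)·(2) + (1)·(1) + (2)·(2)) / 3 = 34/3 = 11.3333
  S = [[3.5833, 1],
 [1, 11.3333]].

Step 3 — invert S. det(S) = 3.5833·11.3333 - (1)² = 39.6111.
  S^{-1} = (1/det) · [[d, -b], [-b, a]] = [[0.2861, -0.0252],
 [-0.0252, 0.0905]].

Step 4 — quadratic form (x̄ - mu_0)^T · S^{-1} · (x̄ - mu_0):
  S^{-1} · (x̄ - mu_0) = (-0.8373, 0.2504),
  (x̄ - mu_0)^T · [...] = (-2.75)·(-0.8373) + (2)·(0.2504) = 2.8033.

Step 5 — scale by n: T² = 4 · 2.8033 = 11.2132.

T² ≈ 11.2132


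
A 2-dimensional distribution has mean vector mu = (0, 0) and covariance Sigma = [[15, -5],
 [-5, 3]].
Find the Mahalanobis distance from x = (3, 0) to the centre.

Step 1 — centre the observation: (x - mu) = (3, 0).

Step 2 — invert Sigma. det(Sigma) = 15·3 - (-5)² = 20.
  Sigma^{-1} = (1/det) · [[d, -b], [-b, a]] = [[0.15, 0.25],
 [0.25, 0.75]].

Step 3 — form the quadratic (x - mu)^T · Sigma^{-1} · (x - mu):
  Sigma^{-1} · (x - mu) = (0.45, 0.75).
  (x - mu)^T · [Sigma^{-1} · (x - mu)] = (3)·(0.45) + (0)·(0.75) = 1.35.

Step 4 — take square root: d = √(1.35) ≈ 1.1619.

d(x, mu) = √(1.35) ≈ 1.1619


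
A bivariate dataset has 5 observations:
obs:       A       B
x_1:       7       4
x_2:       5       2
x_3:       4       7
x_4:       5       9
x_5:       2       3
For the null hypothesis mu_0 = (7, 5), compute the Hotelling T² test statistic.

Step 1 — sample mean vector:
  mean(A) = (7 + 5 + 4 + 5 + 2) / 5 = 23/5 = 4.6
  mean(B) = (4 + 2 + 7 + 9 + 3) / 5 = 25/5 = 5
  x̄ = (4.6, 5),  deviation x̄ - mu_0 = (4.6, 5) - (7, 5) = (-2.4, 0).

Step 2 — sample covariance matrix, S[i,j] = (1/(n-1)) · Σ_k (x_{k,i} - mean_i) · (x_{k,j} - mean_j), divisor n-1 = 4:
  S[A,A] = ((2.4)·(2.4) + (0.4)·(0.4) + (-0.6)·(-0.6) + (0.4)·(0.4) + (-2.6)·(-2.6)) / 4 = 13.2/4 = 3.3
  S[A,B] = ((2.4)·(-1) + (0.4)·(-3) + (-0.6)·(2) + (0.4)·(4) + (-2.6)·(-2)) / 4 = 2/4 = 0.5
  S[B,B] = ((-1)·(-1) + (-3)·(-3) + (2)·(2) + (4)·(4) + (-2)·(-2)) / 4 = 34/4 = 8.5
  S = [[3.3, 0.5],
 [0.5, 8.5]].

Step 3 — invert S. det(S) = 3.3·8.5 - (0.5)² = 27.8.
  S^{-1} = (1/det) · [[d, -b], [-b, a]] = [[0.3058, -0.018],
 [-0.018, 0.1187]].

Step 4 — quadratic form (x̄ - mu_0)^T · S^{-1} · (x̄ - mu_0):
  S^{-1} · (x̄ - mu_0) = (-0.7338, 0.0432),
  (x̄ - mu_0)^T · [...] = (-2.4)·(-0.7338) + (0)·(0.0432) = 1.7612.

Step 5 — scale by n: T² = 5 · 1.7612 = 8.8058.

T² ≈ 8.8058
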